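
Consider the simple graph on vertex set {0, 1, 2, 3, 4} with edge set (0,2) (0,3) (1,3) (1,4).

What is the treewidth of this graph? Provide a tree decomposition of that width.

The largest bag has 2 vertices, giving width 1; this decomposition certifies tw(G) ≤ 1. G has an edge, so its treewidth is at least 1. Combining the bounds, tw(G) = 1.

Treewidth 1.
One optimal decomposition is:
Bags: B1 = {0, 3}  B2 = {1, 3}  B3 = {1, 4}  B4 = {0, 2}
Tree: B1–B2, B2–B3, B1–B4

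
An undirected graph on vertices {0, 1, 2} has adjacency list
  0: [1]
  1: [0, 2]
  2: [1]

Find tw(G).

1

A width-1 tree decomposition is:
Bags: B1 = {1, 2}  B2 = {0, 1}
Tree: B1–B2
Each bag holds 2 vertices, so the decomposition has width 1, which upper-bounds the treewidth. Any graph with an edge has treewidth ≥ 1, and G has the edge 1–2. Combining the bounds, tw(G) = 1.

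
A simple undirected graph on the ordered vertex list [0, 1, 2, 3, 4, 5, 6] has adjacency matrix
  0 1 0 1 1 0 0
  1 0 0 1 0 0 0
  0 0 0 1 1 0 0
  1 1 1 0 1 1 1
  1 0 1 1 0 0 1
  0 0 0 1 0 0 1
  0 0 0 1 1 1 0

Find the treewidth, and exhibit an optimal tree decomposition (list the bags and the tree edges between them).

Treewidth 2.
Bags: B1 = {2, 3, 4}  B2 = {0, 3, 4}  B3 = {3, 4, 6}  B4 = {0, 1, 3}  B5 = {3, 5, 6}
Tree: B1–B2, B1–B3, B2–B4, B3–B5

Every bag has size at most 3, so the width is 3 − 1 = 2 and tw(G) ≤ 2. For the lower bound, the 3 vertices {0, 1, 3} are pairwise adjacent, and any tree decomposition puts a clique entirely inside one bag — forcing width ≥ 2. The upper and lower bounds meet at 2, so that is the treewidth.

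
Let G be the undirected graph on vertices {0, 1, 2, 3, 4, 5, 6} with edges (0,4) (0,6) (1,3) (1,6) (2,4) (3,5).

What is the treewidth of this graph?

1

A width-1 tree decomposition is:
Bags: B1 = {3, 5}  B2 = {1, 3}  B3 = {1, 6}  B4 = {0, 6}  B5 = {0, 4}  B6 = {2, 4}
Tree: B1–B2, B2–B3, B3–B4, B4–B5, B5–B6
Every bag has size at most 2, so the width is 2 − 1 = 1 and tw(G) ≤ 1. Since G has at least one edge (e.g. 5–3), it is not an edgeless graph, so tw(G) ≥ 1. Therefore the treewidth is 1.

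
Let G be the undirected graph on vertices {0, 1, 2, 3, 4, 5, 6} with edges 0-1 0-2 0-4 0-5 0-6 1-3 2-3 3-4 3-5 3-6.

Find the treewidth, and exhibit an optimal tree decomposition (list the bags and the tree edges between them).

Treewidth 2.
One such decomposition:
Bags: B1 = {0, 3, 5}  B2 = {0, 3, 4}  B3 = {0, 3, 6}  B4 = {0, 1, 3}  B5 = {0, 2, 3}
Tree: B1–B2, B2–B3, B3–B4, B4–B5

Every bag has size at most 3, so the width is 3 − 1 = 2 and tw(G) ≤ 2. Since 0–5–3–4–0 is a cycle in G, G is not acyclic. Forests are exactly the graphs of treewidth ≤ 1, so tw(G) ≥ 2. Therefore the treewidth is 2.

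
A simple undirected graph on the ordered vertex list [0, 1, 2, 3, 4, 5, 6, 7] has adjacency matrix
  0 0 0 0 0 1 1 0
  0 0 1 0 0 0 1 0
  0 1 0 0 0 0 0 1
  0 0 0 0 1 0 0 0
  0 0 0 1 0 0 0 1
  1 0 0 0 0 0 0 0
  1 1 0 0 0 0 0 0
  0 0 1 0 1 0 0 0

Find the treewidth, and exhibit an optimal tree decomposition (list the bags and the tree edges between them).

Every bag has size at most 2, so the width is 2 − 1 = 1 and tw(G) ≤ 1. Any graph with an edge has treewidth ≥ 1, and G has the edge 3–4. Combining the bounds, tw(G) = 1.

Treewidth 1.
Bags: B1 = {3, 4}  B2 = {4, 7}  B3 = {2, 7}  B4 = {1, 2}  B5 = {1, 6}  B6 = {0, 6}  B7 = {0, 5}
Tree: B1–B2, B2–B3, B3–B4, B4–B5, B5–B6, B6–B7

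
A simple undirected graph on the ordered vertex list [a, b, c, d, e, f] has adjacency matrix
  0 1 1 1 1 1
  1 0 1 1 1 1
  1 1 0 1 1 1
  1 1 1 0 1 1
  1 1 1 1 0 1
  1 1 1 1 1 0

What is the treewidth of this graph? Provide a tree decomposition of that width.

Treewidth 5.
One optimal decomposition is:
Bags: B1 = {a, b, c, d, e, f}
Tree: (single bag)

With just one bag of size 6, the width is 6 − 1 = 5, so tw(G) ≤ 5. On the other hand G contains the 6-clique {a, b, c, d, e, f}. A clique must lie in a single bag of any decomposition, so no decomposition can have width below 5. Combining the bounds, tw(G) = 5.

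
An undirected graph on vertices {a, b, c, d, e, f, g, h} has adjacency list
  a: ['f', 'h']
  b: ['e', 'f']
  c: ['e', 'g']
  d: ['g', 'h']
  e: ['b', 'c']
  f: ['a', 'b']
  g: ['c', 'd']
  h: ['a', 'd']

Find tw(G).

2

A width-2 tree decomposition is:
Bags: B1 = {d, g, h}  B2 = {c, g, h}  B3 = {c, e, h}  B4 = {b, e, h}  B5 = {b, f, h}  B6 = {a, f, h}
Tree: B1–B2, B2–B3, B3–B4, B4–B5, B5–B6
The largest bag has 3 vertices, giving width 2; this decomposition certifies tw(G) ≤ 2. For the lower bound, G contains the cycle h–d–g–c–e–b–f–a–h, so G is not a forest; only forests have treewidth ≤ 1, hence tw(G) ≥ 2. Combining the bounds, tw(G) = 2.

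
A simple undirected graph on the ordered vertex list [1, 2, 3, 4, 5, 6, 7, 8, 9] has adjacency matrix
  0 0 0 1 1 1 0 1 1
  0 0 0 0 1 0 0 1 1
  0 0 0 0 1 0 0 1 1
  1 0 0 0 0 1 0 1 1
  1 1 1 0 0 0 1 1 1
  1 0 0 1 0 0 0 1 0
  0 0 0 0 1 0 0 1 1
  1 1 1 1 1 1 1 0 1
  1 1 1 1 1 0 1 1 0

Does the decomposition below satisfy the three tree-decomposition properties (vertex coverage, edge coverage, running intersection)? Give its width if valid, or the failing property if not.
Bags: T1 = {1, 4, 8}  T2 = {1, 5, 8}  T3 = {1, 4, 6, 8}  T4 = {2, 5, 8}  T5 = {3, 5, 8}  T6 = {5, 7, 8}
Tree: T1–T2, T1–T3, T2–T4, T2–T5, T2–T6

A tree decomposition must satisfy three properties: every vertex lies in some bag; for every edge, both endpoints lie together in some bag; and for every vertex, the bags containing it form a connected subtree. Here vertex 9 appears in no bag, so the decomposition is invalid.

No — vertex 9 appears in no bag.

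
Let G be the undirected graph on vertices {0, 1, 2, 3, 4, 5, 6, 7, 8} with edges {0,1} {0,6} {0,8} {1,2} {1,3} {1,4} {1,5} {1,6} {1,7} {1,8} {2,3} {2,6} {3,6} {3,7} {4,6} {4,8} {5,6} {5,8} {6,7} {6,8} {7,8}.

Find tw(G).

A width-3 tree decomposition is:
Bags: B1 = {1, 6, 7, 8}  B2 = {1, 5, 6, 8}  B3 = {0, 1, 6, 8}  B4 = {1, 3, 6, 7}  B5 = {1, 4, 6, 8}  B6 = {1, 2, 3, 6}
Tree: B1–B2, B2–B3, B1–B4, B2–B5, B4–B6
Each bag holds 4 vertices, so the decomposition has width 3, which upper-bounds the treewidth. On the other hand G contains the 4-clique {0, 1, 6, 8}. A clique must lie in a single bag of any decomposition, so no decomposition can have width below 3. Combining the bounds, tw(G) = 3.

3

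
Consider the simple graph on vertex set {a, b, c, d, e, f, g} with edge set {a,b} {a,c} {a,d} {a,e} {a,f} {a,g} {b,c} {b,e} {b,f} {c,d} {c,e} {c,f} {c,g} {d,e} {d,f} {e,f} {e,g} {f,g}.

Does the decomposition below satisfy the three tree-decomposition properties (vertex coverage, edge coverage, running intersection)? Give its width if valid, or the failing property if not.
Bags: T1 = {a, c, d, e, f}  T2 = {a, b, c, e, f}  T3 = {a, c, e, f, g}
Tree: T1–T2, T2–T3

Every vertex of G appears in some bag (union = {a, b, c, d, e, f, g}); every edge is covered by a bag; and for each vertex v the set of bags containing v is connected in the bag tree. The decomposition is therefore valid. The largest bag has 5 vertices, so the width is 4.

Yes; width 4.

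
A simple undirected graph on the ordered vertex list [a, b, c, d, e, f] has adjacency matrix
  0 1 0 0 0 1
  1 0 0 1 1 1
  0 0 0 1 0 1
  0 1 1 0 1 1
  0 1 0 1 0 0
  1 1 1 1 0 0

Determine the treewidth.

A width-2 tree decomposition is:
Bags: B1 = {c, d, f}  B2 = {b, d, f}  B3 = {a, b, f}  B4 = {b, d, e}
Tree: B1–B2, B2–B3, B2–B4
The largest bag has 3 vertices, giving width 2; this decomposition certifies tw(G) ≤ 2. On the other hand G contains the 3-clique {b, d, e}. A clique must lie in a single bag of any decomposition, so no decomposition can have width below 2. Combining the bounds, tw(G) = 2.

2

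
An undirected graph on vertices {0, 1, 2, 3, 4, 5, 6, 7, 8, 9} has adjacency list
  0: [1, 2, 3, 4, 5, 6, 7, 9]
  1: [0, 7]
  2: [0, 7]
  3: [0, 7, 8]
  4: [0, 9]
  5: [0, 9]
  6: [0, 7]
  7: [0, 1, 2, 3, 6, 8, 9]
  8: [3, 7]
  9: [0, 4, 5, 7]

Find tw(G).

A width-2 tree decomposition is:
Bags: B1 = {0, 5, 9}  B2 = {0, 7, 9}  B3 = {0, 6, 7}  B4 = {0, 3, 7}  B5 = {3, 7, 8}  B6 = {0, 2, 7}  B7 = {0, 4, 9}  B8 = {0, 1, 7}
Tree: B1–B2, B2–B3, B3–B4, B4–B5, B4–B6, B1–B7, B4–B8
Each bag holds 3 vertices, so the decomposition has width 2, which upper-bounds the treewidth. Conversely, {0, 4, 9} is a clique of size 3, and the vertices of any clique must share a bag in every tree decomposition; so some bag has ≥ 3 vertices and tw(G) ≥ 2. Therefore the treewidth is 2.

2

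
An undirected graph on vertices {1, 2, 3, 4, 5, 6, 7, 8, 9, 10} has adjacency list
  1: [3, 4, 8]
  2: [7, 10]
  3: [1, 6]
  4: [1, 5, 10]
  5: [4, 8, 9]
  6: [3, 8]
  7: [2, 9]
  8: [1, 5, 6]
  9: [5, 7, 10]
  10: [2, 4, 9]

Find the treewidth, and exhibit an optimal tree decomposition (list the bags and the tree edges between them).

Treewidth 2.
Bags: B1 = {3, 6, 8}  B2 = {1, 3, 8}  B3 = {1, 5, 8}  B4 = {1, 4, 5}  B5 = {4, 5, 9}  B6 = {4, 9, 10}  B7 = {7, 9, 10}  B8 = {2, 7, 10}
Tree: B1–B2, B2–B3, B3–B4, B4–B5, B5–B6, B6–B7, B7–B8

Each bag holds 3 vertices, so the decomposition has width 2, which upper-bounds the treewidth. The edges 6–3–1–8–6 form a cycle, so G is not a tree and its treewidth is at least 2. Hence tw(G) = 2 exactly.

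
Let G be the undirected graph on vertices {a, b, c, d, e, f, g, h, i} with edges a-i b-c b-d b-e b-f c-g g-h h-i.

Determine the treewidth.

A width-1 tree decomposition is:
Bags: B1 = {c, g}  B2 = {b, c}  B3 = {g, h}  B4 = {h, i}  B5 = {b, e}  B6 = {b, f}  B7 = {b, d}  B8 = {a, i}
Tree: B1–B2, B1–B3, B3–B4, B2–B5, B2–B6, B2–B7, B4–B8
Every bag has size at most 2, so the width is 2 − 1 = 1 and tw(G) ≤ 1. G has an edge, so its treewidth is at least 1. The upper and lower bounds meet at 1, so that is the treewidth.

1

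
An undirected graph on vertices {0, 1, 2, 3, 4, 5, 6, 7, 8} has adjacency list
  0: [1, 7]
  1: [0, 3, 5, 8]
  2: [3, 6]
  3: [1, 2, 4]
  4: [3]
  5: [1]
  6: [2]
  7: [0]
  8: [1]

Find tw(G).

1

A width-1 tree decomposition is:
Bags: B1 = {1, 3}  B2 = {3, 4}  B3 = {0, 1}  B4 = {1, 5}  B5 = {1, 8}  B6 = {2, 3}  B7 = {2, 6}  B8 = {0, 7}
Tree: B1–B2, B1–B3, B1–B4, B1–B5, B1–B6, B6–B7, B3–B8
Every bag has size at most 2, so the width is 2 − 1 = 1 and tw(G) ≤ 1. Any graph with an edge has treewidth ≥ 1, and G has the edge 3–1. Hence tw(G) = 1 exactly.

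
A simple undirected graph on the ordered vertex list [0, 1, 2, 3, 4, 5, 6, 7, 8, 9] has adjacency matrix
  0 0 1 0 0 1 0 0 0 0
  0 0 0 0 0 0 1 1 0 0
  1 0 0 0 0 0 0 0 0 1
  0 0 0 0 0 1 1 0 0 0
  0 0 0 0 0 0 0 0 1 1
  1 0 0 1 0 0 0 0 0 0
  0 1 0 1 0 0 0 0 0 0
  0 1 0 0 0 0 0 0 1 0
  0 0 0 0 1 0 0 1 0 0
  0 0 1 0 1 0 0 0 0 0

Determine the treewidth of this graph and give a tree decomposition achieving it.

Treewidth 2.
Bags: B1 = {2, 4, 9}  B2 = {2, 4, 8}  B3 = {2, 7, 8}  B4 = {1, 2, 7}  B5 = {1, 2, 6}  B6 = {2, 3, 6}  B7 = {2, 3, 5}  B8 = {0, 2, 5}
Tree: B1–B2, B2–B3, B3–B4, B4–B5, B5–B6, B6–B7, B7–B8

Each bag holds 3 vertices, so the decomposition has width 2, which upper-bounds the treewidth. Since 2–9–4–8–7–1–6–3–5–0–2 is a cycle in G, G is not acyclic. Forests are exactly the graphs of treewidth ≤ 1, so tw(G) ≥ 2. Therefore the treewidth is 2.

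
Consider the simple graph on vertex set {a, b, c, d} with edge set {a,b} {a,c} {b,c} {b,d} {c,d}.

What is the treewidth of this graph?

2

A width-2 tree decomposition is:
Bags: B1 = {b, c, d}  B2 = {a, b, c}
Tree: B1–B2
The largest bag has 3 vertices, giving width 2; this decomposition certifies tw(G) ≤ 2. On the other hand G contains the 3-clique {b, c, d}. A clique must lie in a single bag of any decomposition, so no decomposition can have width below 2. Combining the bounds, tw(G) = 2.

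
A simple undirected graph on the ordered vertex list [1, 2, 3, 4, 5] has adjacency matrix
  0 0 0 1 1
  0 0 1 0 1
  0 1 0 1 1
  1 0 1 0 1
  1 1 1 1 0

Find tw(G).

A width-2 tree decomposition is:
Bags: B1 = {1, 4, 5}  B2 = {3, 4, 5}  B3 = {2, 3, 5}
Tree: B1–B2, B2–B3
Each bag holds 3 vertices, so the decomposition has width 2, which upper-bounds the treewidth. On the other hand G contains the 3-clique {1, 4, 5}. A clique must lie in a single bag of any decomposition, so no decomposition can have width below 2. Combining the bounds, tw(G) = 2.

2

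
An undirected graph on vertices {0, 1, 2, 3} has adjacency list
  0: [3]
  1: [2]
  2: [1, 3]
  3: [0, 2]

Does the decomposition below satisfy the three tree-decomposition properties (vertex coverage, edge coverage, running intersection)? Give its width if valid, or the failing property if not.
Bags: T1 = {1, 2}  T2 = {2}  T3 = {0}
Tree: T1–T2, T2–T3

No — vertex 3 appears in no bag.

A tree decomposition must satisfy three properties: every vertex lies in some bag; for every edge, both endpoints lie together in some bag; and for every vertex, the bags containing it form a connected subtree. Here vertex 3 appears in no bag, so the decomposition is invalid.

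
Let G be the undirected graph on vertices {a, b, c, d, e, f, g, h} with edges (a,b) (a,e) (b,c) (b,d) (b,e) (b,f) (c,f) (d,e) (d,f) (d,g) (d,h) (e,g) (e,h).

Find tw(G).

A width-2 tree decomposition is:
Bags: B1 = {b, d, f}  B2 = {b, d, e}  B3 = {d, e, h}  B4 = {d, e, g}  B5 = {b, c, f}  B6 = {a, b, e}
Tree: B1–B2, B2–B3, B2–B4, B1–B5, B2–B6
Every bag has size at most 3, so the width is 3 − 1 = 2 and tw(G) ≤ 2. On the other hand G contains the 3-clique {d, e, g}. A clique must lie in a single bag of any decomposition, so no decomposition can have width below 2. Combining the bounds, tw(G) = 2.

2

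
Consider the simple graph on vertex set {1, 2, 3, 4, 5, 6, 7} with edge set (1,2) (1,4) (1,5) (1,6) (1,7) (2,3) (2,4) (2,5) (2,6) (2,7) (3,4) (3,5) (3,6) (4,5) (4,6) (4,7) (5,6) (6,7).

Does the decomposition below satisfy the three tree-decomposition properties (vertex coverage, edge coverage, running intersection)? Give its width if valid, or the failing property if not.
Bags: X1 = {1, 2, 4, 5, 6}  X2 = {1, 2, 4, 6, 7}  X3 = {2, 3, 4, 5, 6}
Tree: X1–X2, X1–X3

Checking the three conditions: (i) the bags cover all of {1, 2, 3, 4, 5, 6, 7}; (ii) for each edge, some bag contains both endpoints; (iii) the bags containing any fixed vertex form a subtree. All hold, so the decomposition is valid with width 5 − 1 = 4.

Yes; width 4.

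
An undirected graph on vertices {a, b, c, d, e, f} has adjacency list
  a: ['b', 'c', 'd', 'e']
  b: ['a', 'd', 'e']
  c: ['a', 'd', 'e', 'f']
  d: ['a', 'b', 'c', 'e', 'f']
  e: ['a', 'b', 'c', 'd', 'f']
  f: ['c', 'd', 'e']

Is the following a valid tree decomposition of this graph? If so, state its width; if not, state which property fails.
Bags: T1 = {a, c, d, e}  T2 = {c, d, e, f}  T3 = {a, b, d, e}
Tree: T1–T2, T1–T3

Every vertex of G appears in some bag (union = {a, b, c, d, e, f}); every edge is covered by a bag; and for each vertex v the set of bags containing v is connected in the bag tree. The decomposition is therefore valid. The largest bag has 4 vertices, so the width is 3.

Yes; width 3.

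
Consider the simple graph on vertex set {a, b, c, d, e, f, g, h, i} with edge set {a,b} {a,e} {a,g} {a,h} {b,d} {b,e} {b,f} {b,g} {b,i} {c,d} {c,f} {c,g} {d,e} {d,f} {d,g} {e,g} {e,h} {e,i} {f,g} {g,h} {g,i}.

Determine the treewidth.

3

A width-3 tree decomposition is:
Bags: B1 = {b, d, e, g}  B2 = {a, b, e, g}  B3 = {b, d, f, g}  B4 = {c, d, f, g}  B5 = {a, e, g, h}  B6 = {b, e, g, i}
Tree: B1–B2, B1–B3, B3–B4, B2–B5, B1–B6
The largest bag has 4 vertices, giving width 3; this decomposition certifies tw(G) ≤ 3. On the other hand G contains the 4-clique {a, e, g, h}. A clique must lie in a single bag of any decomposition, so no decomposition can have width below 3. Therefore the treewidth is 3.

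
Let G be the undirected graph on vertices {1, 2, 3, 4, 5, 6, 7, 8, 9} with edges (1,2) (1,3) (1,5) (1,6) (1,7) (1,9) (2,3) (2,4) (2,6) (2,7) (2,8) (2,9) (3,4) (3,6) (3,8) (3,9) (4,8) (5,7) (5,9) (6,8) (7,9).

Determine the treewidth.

3

A width-3 tree decomposition is:
Bags: B1 = {1, 2, 3, 9}  B2 = {1, 2, 7, 9}  B3 = {1, 2, 3, 6}  B4 = {2, 3, 6, 8}  B5 = {2, 3, 4, 8}  B6 = {1, 5, 7, 9}
Tree: B1–B2, B1–B3, B3–B4, B4–B5, B2–B6
Every bag has size at most 4, so the width is 4 − 1 = 3 and tw(G) ≤ 3. For the lower bound, the 4 vertices {2, 3, 4, 8} are pairwise adjacent, and any tree decomposition puts a clique entirely inside one bag — forcing width ≥ 3. Hence tw(G) = 3 exactly.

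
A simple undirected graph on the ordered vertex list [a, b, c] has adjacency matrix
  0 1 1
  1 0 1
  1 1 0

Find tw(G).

2

A width-2 tree decomposition is:
Bags: B1 = {a, b, c}
Tree: (single bag)
With just one bag of size 3, the width is 3 − 1 = 2, so tw(G) ≤ 2. On the other hand G contains the 3-clique {a, b, c}. A clique must lie in a single bag of any decomposition, so no decomposition can have width below 2. The upper and lower bounds meet at 2, so that is the treewidth.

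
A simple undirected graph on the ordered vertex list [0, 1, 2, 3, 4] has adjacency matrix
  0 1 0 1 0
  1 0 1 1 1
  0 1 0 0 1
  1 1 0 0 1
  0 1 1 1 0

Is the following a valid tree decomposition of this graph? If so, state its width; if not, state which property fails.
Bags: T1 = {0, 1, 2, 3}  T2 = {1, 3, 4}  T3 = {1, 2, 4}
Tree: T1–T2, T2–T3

A tree decomposition must satisfy three properties: every vertex lies in some bag; for every edge, both endpoints lie together in some bag; and for every vertex, the bags containing it form a connected subtree. Here bags containing vertex 2 are not connected in the tree, so the decomposition is invalid.

No — bags containing vertex 2 are not connected in the tree.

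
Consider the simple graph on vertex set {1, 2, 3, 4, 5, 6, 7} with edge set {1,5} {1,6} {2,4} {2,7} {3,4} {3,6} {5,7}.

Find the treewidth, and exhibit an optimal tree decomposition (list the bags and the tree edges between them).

The largest bag has 3 vertices, giving width 2; this decomposition certifies tw(G) ≤ 2. The edges 5–7–2–4–3–6–1–5 form a cycle, so G is not a tree and its treewidth is at least 2. Therefore the treewidth is 2.

Treewidth 2.
Bags: B1 = {2, 5, 7}  B2 = {2, 4, 5}  B3 = {3, 4, 5}  B4 = {3, 5, 6}  B5 = {1, 5, 6}
Tree: B1–B2, B2–B3, B3–B4, B4–B5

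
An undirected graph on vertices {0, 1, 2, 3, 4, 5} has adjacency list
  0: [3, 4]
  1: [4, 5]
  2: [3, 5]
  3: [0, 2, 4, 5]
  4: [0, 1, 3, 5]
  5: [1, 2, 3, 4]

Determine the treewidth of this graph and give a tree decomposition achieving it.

Treewidth 2.
One optimal decomposition is:
Bags: B1 = {0, 3, 4}  B2 = {3, 4, 5}  B3 = {1, 4, 5}  B4 = {2, 3, 5}
Tree: B1–B2, B2–B3, B2–B4

Every bag has size at most 3, so the width is 3 − 1 = 2 and tw(G) ≤ 2. Conversely, {1, 4, 5} is a clique of size 3, and the vertices of any clique must share a bag in every tree decomposition; so some bag has ≥ 3 vertices and tw(G) ≥ 2. Therefore the treewidth is 2.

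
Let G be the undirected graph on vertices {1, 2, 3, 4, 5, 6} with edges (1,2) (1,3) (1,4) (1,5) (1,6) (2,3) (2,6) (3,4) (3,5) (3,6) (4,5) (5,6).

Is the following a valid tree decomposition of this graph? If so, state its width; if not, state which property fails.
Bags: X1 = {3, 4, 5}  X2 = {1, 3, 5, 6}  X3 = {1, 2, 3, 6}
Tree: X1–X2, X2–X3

No — edge (1,4) lies in no bag.

A tree decomposition must satisfy three properties: every vertex lies in some bag; for every edge, both endpoints lie together in some bag; and for every vertex, the bags containing it form a connected subtree. Here edge (1,4) lies in no bag, so the decomposition is invalid.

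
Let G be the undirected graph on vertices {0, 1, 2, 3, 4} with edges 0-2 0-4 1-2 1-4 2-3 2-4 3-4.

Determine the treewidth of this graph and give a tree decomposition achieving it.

Treewidth 2.
One such decomposition:
Bags: B1 = {2, 3, 4}  B2 = {0, 2, 4}  B3 = {1, 2, 4}
Tree: B1–B2, B1–B3

Every bag has size at most 3, so the width is 3 − 1 = 2 and tw(G) ≤ 2. For the lower bound, the 3 vertices {0, 2, 4} are pairwise adjacent, and any tree decomposition puts a clique entirely inside one bag — forcing width ≥ 2. The upper and lower bounds meet at 2, so that is the treewidth.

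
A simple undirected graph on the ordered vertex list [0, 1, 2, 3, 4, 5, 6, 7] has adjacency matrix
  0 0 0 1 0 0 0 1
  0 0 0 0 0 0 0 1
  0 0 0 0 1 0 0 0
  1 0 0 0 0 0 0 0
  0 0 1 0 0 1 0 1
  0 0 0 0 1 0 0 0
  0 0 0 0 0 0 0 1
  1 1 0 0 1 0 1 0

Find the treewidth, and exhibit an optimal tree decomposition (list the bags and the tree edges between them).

Treewidth 1.
One such decomposition:
Bags: B1 = {2, 4}  B2 = {4, 7}  B3 = {4, 5}  B4 = {1, 7}  B5 = {0, 7}  B6 = {0, 3}  B7 = {6, 7}
Tree: B1–B2, B1–B3, B2–B4, B2–B5, B5–B6, B5–B7

Each bag holds 2 vertices, so the decomposition has width 1, which upper-bounds the treewidth. Since G has at least one edge (e.g. 4–2), it is not an edgeless graph, so tw(G) ≥ 1. The upper and lower bounds meet at 1, so that is the treewidth.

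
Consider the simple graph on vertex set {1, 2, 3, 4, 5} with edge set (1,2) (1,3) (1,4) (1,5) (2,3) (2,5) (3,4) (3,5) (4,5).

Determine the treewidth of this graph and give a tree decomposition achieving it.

The largest bag has 4 vertices, giving width 3; this decomposition certifies tw(G) ≤ 3. For the lower bound, the 4 vertices {1, 2, 3, 5} are pairwise adjacent, and any tree decomposition puts a clique entirely inside one bag — forcing width ≥ 3. The upper and lower bounds meet at 3, so that is the treewidth.

Treewidth 3.
One optimal decomposition is:
Bags: B1 = {1, 3, 4, 5}  B2 = {1, 2, 3, 5}
Tree: B1–B2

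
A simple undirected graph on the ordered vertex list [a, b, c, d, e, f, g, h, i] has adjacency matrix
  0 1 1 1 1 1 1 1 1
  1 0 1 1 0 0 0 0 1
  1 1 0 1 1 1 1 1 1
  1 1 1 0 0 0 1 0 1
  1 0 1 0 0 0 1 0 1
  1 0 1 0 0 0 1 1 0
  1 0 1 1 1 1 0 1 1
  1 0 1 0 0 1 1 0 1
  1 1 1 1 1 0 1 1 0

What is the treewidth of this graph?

4

A width-4 tree decomposition is:
Bags: B1 = {a, c, d, g, i}  B2 = {a, c, g, h, i}  B3 = {a, b, c, d, i}  B4 = {a, c, e, g, i}  B5 = {a, c, f, g, h}
Tree: B1–B2, B1–B3, B2–B4, B2–B5
Every bag has size at most 5, so the width is 5 − 1 = 4 and tw(G) ≤ 4. Conversely, {a, c, f, g, h} is a clique of size 5, and the vertices of any clique must share a bag in every tree decomposition; so some bag has ≥ 5 vertices and tw(G) ≥ 4. Hence tw(G) = 4 exactly.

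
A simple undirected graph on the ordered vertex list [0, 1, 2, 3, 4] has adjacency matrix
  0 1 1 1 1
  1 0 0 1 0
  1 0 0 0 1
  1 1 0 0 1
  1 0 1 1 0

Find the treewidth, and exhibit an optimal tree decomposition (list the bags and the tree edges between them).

Each bag holds 3 vertices, so the decomposition has width 2, which upper-bounds the treewidth. On the other hand G contains the 3-clique {0, 2, 4}. A clique must lie in a single bag of any decomposition, so no decomposition can have width below 2. The upper and lower bounds meet at 2, so that is the treewidth.

Treewidth 2.
Bags: B1 = {0, 3, 4}  B2 = {0, 1, 3}  B3 = {0, 2, 4}
Tree: B1–B2, B1–B3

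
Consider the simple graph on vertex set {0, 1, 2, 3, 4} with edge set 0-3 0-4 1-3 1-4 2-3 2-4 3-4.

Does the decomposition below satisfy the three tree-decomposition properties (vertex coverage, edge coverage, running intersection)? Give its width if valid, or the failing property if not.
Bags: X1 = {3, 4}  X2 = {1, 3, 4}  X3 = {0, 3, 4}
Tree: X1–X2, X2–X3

A tree decomposition must satisfy three properties: every vertex lies in some bag; for every edge, both endpoints lie together in some bag; and for every vertex, the bags containing it form a connected subtree. Here vertex 2 appears in no bag, so the decomposition is invalid.

No — vertex 2 appears in no bag.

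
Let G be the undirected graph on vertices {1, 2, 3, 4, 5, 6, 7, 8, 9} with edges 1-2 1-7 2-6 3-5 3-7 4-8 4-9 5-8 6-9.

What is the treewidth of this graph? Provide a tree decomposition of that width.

Treewidth 2.
One optimal decomposition is:
Bags: B1 = {4, 5, 8}  B2 = {3, 4, 5}  B3 = {3, 4, 7}  B4 = {1, 4, 7}  B5 = {1, 2, 4}  B6 = {2, 4, 6}  B7 = {4, 6, 9}
Tree: B1–B2, B2–B3, B3–B4, B4–B5, B5–B6, B6–B7

The largest bag has 3 vertices, giving width 2; this decomposition certifies tw(G) ≤ 2. The edges 4–8–5–3–7–1–2–6–9–4 form a cycle, so G is not a tree and its treewidth is at least 2. The upper and lower bounds meet at 2, so that is the treewidth.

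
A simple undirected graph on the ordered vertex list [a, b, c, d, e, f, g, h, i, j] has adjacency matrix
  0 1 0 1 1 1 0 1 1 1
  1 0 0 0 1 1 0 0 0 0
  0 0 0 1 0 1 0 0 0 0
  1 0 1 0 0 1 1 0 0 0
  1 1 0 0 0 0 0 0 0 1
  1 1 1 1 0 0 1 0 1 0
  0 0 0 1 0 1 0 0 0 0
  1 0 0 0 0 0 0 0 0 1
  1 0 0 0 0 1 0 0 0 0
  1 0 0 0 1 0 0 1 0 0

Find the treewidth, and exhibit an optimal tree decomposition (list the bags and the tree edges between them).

Every bag has size at most 3, so the width is 3 − 1 = 2 and tw(G) ≤ 2. Conversely, {d, f, g} is a clique of size 3, and the vertices of any clique must share a bag in every tree decomposition; so some bag has ≥ 3 vertices and tw(G) ≥ 2. Combining the bounds, tw(G) = 2.

Treewidth 2.
One optimal decomposition is:
Bags: B1 = {a, b, f}  B2 = {a, b, e}  B3 = {a, e, j}  B4 = {a, d, f}  B5 = {a, h, j}  B6 = {c, d, f}  B7 = {a, f, i}  B8 = {d, f, g}
Tree: B1–B2, B2–B3, B1–B4, B3–B5, B4–B6, B1–B7, B6–B8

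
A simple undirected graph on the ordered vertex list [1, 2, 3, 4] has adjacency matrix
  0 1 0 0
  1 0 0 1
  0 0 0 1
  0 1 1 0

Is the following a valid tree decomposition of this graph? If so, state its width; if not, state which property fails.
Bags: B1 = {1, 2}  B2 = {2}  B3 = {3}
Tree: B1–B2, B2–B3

No — vertex 4 appears in no bag.

A tree decomposition must satisfy three properties: every vertex lies in some bag; for every edge, both endpoints lie together in some bag; and for every vertex, the bags containing it form a connected subtree. Here vertex 4 appears in no bag, so the decomposition is invalid.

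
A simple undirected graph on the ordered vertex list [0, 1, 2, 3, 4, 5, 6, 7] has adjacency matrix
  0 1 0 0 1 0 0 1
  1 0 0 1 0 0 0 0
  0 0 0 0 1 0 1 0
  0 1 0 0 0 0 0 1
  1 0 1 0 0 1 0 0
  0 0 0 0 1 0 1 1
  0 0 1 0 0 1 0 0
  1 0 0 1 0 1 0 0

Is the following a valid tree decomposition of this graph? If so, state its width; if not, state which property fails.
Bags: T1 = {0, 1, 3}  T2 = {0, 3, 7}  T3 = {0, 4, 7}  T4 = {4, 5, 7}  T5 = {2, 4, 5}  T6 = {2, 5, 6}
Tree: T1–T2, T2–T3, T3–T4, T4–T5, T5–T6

Vertex coverage: the bags together contain {0, 1, 2, 3, 4, 5, 6, 7}, the full vertex set. Edge coverage: each edge of G has both endpoints in at least one bag. Running intersection: for every vertex, the bags containing it form a connected subtree. All three properties hold, so this is a valid tree decomposition of width max|bag| − 1 = 2, and hence tw(G) ≤ 2.

Yes; width 2.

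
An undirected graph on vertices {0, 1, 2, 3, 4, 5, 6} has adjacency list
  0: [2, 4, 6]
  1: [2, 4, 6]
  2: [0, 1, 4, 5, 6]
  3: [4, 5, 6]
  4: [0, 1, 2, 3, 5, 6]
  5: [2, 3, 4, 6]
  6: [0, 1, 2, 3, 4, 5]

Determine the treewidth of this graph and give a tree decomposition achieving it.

Each bag holds 4 vertices, so the decomposition has width 3, which upper-bounds the treewidth. On the other hand G contains the 4-clique {0, 2, 4, 6}. A clique must lie in a single bag of any decomposition, so no decomposition can have width below 3. Therefore the treewidth is 3.

Treewidth 3.
Bags: B1 = {0, 2, 4, 6}  B2 = {2, 4, 5, 6}  B3 = {1, 2, 4, 6}  B4 = {3, 4, 5, 6}
Tree: B1–B2, B2–B3, B2–B4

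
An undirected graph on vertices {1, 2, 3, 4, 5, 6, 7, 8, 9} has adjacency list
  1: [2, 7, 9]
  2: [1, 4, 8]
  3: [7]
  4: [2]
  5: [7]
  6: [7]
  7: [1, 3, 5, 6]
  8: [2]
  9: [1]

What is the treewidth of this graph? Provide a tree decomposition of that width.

Each bag holds 2 vertices, so the decomposition has width 1, which upper-bounds the treewidth. G has an edge, so its treewidth is at least 1. The upper and lower bounds meet at 1, so that is the treewidth.

Treewidth 1.
One optimal decomposition is:
Bags: B1 = {2, 4}  B2 = {1, 2}  B3 = {1, 7}  B4 = {5, 7}  B5 = {6, 7}  B6 = {2, 8}  B7 = {1, 9}  B8 = {3, 7}
Tree: B1–B2, B2–B3, B3–B4, B3–B5, B2–B6, B2–B7, B3–B8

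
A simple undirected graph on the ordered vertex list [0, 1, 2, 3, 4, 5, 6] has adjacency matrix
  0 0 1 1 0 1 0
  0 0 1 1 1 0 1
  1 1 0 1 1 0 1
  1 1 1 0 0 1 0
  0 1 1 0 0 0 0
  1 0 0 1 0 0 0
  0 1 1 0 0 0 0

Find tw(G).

A width-2 tree decomposition is:
Bags: B1 = {0, 3, 5}  B2 = {0, 2, 3}  B3 = {1, 2, 3}  B4 = {1, 2, 4}  B5 = {1, 2, 6}
Tree: B1–B2, B2–B3, B3–B4, B4–B5
Each bag holds 3 vertices, so the decomposition has width 2, which upper-bounds the treewidth. Conversely, {0, 2, 3} is a clique of size 3, and the vertices of any clique must share a bag in every tree decomposition; so some bag has ≥ 3 vertices and tw(G) ≥ 2. Hence tw(G) = 2 exactly.

2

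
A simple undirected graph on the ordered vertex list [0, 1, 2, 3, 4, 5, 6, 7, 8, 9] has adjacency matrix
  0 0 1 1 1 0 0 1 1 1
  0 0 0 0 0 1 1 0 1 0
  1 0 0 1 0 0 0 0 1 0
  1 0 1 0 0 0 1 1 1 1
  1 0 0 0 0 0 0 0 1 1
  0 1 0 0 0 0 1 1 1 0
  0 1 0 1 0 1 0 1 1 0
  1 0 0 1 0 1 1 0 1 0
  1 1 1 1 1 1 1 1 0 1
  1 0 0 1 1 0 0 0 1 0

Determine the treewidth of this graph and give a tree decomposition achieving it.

Treewidth 3.
Bags: B1 = {0, 3, 7, 8}  B2 = {3, 6, 7, 8}  B3 = {0, 2, 3, 8}  B4 = {0, 3, 8, 9}  B5 = {5, 6, 7, 8}  B6 = {1, 5, 6, 8}  B7 = {0, 4, 8, 9}
Tree: B1–B2, B1–B3, B1–B4, B2–B5, B5–B6, B4–B7

Each bag holds 4 vertices, so the decomposition has width 3, which upper-bounds the treewidth. For the lower bound, the 4 vertices {0, 3, 8, 9} are pairwise adjacent, and any tree decomposition puts a clique entirely inside one bag — forcing width ≥ 3. Therefore the treewidth is 3.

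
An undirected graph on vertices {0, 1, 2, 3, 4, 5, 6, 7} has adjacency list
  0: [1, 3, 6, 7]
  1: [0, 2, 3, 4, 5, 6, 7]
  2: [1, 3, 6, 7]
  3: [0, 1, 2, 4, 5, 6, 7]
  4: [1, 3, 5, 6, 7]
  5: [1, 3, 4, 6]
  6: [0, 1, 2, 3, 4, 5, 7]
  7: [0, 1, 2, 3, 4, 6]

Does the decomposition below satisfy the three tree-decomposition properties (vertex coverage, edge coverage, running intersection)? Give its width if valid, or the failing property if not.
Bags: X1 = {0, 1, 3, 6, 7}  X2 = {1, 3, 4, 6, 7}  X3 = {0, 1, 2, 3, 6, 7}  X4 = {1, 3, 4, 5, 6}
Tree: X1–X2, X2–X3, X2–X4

A tree decomposition must satisfy three properties: every vertex lies in some bag; for every edge, both endpoints lie together in some bag; and for every vertex, the bags containing it form a connected subtree. Here bags containing vertex 0 are not connected in the tree, so the decomposition is invalid.

No — bags containing vertex 0 are not connected in the tree.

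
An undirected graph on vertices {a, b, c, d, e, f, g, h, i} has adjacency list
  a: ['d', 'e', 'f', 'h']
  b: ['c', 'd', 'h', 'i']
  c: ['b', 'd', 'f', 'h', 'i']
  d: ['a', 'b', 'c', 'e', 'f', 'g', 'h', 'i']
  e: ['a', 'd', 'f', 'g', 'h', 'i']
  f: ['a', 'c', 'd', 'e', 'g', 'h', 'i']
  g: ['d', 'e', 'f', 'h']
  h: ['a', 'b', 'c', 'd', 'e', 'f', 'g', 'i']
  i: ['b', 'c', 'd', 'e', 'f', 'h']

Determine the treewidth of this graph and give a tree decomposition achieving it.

Every bag has size at most 5, so the width is 5 − 1 = 4 and tw(G) ≤ 4. Conversely, {d, e, f, g, h} is a clique of size 5, and the vertices of any clique must share a bag in every tree decomposition; so some bag has ≥ 5 vertices and tw(G) ≥ 4. Hence tw(G) = 4 exactly.

Treewidth 4.
One such decomposition:
Bags: B1 = {d, e, f, h, i}  B2 = {d, e, f, g, h}  B3 = {c, d, f, h, i}  B4 = {b, c, d, h, i}  B5 = {a, d, e, f, h}
Tree: B1–B2, B1–B3, B3–B4, B2–B5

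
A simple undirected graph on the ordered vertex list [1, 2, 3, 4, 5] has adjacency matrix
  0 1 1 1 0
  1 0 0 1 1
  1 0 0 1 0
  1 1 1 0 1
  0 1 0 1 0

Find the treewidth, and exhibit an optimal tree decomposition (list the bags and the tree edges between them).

Each bag holds 3 vertices, so the decomposition has width 2, which upper-bounds the treewidth. Conversely, {1, 2, 4} is a clique of size 3, and the vertices of any clique must share a bag in every tree decomposition; so some bag has ≥ 3 vertices and tw(G) ≥ 2. Hence tw(G) = 2 exactly.

Treewidth 2.
One optimal decomposition is:
Bags: B1 = {1, 2, 4}  B2 = {2, 4, 5}  B3 = {1, 3, 4}
Tree: B1–B2, B1–B3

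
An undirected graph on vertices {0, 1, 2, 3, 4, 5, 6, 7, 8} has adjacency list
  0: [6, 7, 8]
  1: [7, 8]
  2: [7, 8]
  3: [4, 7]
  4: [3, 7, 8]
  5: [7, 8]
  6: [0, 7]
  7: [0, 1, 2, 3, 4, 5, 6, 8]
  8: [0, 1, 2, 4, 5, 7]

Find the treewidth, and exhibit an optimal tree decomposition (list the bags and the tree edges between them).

Treewidth 2.
One such decomposition:
Bags: B1 = {4, 7, 8}  B2 = {5, 7, 8}  B3 = {0, 7, 8}  B4 = {3, 4, 7}  B5 = {2, 7, 8}  B6 = {1, 7, 8}  B7 = {0, 6, 7}
Tree: B1–B2, B1–B3, B1–B4, B1–B5, B2–B6, B3–B7

Each bag holds 3 vertices, so the decomposition has width 2, which upper-bounds the treewidth. For the lower bound, the 3 vertices {0, 7, 8} are pairwise adjacent, and any tree decomposition puts a clique entirely inside one bag — forcing width ≥ 2. Combining the bounds, tw(G) = 2.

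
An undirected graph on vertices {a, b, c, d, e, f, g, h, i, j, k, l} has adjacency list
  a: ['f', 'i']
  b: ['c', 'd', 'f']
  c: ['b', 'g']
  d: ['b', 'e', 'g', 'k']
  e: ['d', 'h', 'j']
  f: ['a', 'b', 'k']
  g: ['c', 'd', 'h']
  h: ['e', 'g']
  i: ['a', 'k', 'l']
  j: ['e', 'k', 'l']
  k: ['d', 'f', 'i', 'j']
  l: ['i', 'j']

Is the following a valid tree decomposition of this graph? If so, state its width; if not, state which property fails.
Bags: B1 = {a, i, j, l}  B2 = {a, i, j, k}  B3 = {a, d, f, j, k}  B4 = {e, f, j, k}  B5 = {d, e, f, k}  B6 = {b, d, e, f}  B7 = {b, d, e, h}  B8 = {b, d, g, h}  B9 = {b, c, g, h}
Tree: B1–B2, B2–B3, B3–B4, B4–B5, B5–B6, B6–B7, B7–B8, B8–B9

A tree decomposition must satisfy three properties: every vertex lies in some bag; for every edge, both endpoints lie together in some bag; and for every vertex, the bags containing it form a connected subtree. Here bags containing vertex d are not connected in the tree, so the decomposition is invalid.

No — bags containing vertex d are not connected in the tree.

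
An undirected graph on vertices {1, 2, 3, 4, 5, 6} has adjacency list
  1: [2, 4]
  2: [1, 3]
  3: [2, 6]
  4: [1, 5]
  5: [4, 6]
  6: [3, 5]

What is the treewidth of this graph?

2

A width-2 tree decomposition is:
Bags: B1 = {1, 2, 3}  B2 = {1, 3, 4}  B3 = {3, 4, 5}  B4 = {3, 5, 6}
Tree: B1–B2, B2–B3, B3–B4
The largest bag has 3 vertices, giving width 2; this decomposition certifies tw(G) ≤ 2. Since 3–2–1–4–5–6–3 is a cycle in G, G is not acyclic. Forests are exactly the graphs of treewidth ≤ 1, so tw(G) ≥ 2. Hence tw(G) = 2 exactly.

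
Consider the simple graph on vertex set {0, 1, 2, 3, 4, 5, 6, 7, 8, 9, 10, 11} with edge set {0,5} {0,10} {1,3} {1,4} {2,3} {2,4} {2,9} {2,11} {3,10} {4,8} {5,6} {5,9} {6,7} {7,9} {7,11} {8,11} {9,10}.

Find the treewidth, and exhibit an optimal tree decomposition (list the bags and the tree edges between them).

Treewidth 3.
One optimal decomposition is:
Bags: B1 = {1, 3, 4, 8}  B2 = {2, 3, 4, 8}  B3 = {2, 3, 8, 11}  B4 = {2, 3, 10, 11}  B5 = {2, 9, 10, 11}  B6 = {7, 9, 10, 11}  B7 = {0, 7, 9, 10}  B8 = {0, 5, 7, 9}  B9 = {0, 5, 6, 7}
Tree: B1–B2, B2–B3, B3–B4, B4–B5, B5–B6, B6–B7, B7–B8, B8–B9

Every bag has size at most 4, so the width is 4 − 1 = 3 and tw(G) ≤ 3. For the lower bound: the 4 vertex sets {1,4,8}, {3}, {2}, {7,9,10,11} are disjoint, each induces a connected subgraph, and every pair is joined by at least one edge of G. Contracting each set to a single vertex therefore yields K_{4} as a minor, and since treewidth is minor-monotone, tw(G) ≥ tw(K_{4}) = 3. Combining the bounds, tw(G) = 3.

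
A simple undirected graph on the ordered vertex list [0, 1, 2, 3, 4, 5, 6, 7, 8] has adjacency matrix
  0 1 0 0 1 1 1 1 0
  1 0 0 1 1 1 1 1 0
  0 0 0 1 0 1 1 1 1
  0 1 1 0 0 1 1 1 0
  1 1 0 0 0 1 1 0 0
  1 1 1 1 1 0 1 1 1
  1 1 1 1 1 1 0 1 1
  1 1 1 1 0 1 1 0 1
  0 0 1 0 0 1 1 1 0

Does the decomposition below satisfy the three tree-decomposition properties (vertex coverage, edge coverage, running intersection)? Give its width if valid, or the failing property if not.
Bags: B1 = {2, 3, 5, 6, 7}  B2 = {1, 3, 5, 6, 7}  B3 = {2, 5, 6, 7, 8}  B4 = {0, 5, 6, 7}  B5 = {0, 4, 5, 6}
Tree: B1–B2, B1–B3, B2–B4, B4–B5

No — edge (1,0) lies in no bag.

A tree decomposition must satisfy three properties: every vertex lies in some bag; for every edge, both endpoints lie together in some bag; and for every vertex, the bags containing it form a connected subtree. Here edge (1,0) lies in no bag, so the decomposition is invalid.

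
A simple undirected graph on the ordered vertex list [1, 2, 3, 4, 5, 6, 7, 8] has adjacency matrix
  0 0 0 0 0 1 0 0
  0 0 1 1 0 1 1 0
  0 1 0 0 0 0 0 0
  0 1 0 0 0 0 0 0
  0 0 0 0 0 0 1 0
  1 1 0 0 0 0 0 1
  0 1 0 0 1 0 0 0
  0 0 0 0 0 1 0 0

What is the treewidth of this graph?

A width-1 tree decomposition is:
Bags: B1 = {2, 7}  B2 = {2, 6}  B3 = {1, 6}  B4 = {5, 7}  B5 = {6, 8}  B6 = {2, 3}  B7 = {2, 4}
Tree: B1–B2, B2–B3, B1–B4, B3–B5, B2–B6, B6–B7
Every bag has size at most 2, so the width is 2 − 1 = 1 and tw(G) ≤ 1. Since G has at least one edge (e.g. 2–7), it is not an edgeless graph, so tw(G) ≥ 1. Combining the bounds, tw(G) = 1.

1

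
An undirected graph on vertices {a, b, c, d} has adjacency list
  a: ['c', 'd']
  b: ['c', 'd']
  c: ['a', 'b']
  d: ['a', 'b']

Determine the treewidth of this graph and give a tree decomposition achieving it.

Treewidth 2.
One such decomposition:
Bags: B1 = {a, c, d}  B2 = {b, c, d}
Tree: B1–B2

The largest bag has 3 vertices, giving width 2; this decomposition certifies tw(G) ≤ 2. Since d–a–c–b–d is a cycle in G, G is not acyclic. Forests are exactly the graphs of treewidth ≤ 1, so tw(G) ≥ 2. Therefore the treewidth is 2.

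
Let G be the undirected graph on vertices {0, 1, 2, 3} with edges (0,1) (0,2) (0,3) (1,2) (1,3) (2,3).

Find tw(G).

A width-3 tree decomposition is:
Bags: B1 = {0, 1, 2, 3}
Tree: (single bag)
A single bag containing all 4 vertices is trivially a valid decomposition of width 3. On the other hand G contains the 4-clique {0, 1, 2, 3}. A clique must lie in a single bag of any decomposition, so no decomposition can have width below 3. Hence tw(G) = 3 exactly.

3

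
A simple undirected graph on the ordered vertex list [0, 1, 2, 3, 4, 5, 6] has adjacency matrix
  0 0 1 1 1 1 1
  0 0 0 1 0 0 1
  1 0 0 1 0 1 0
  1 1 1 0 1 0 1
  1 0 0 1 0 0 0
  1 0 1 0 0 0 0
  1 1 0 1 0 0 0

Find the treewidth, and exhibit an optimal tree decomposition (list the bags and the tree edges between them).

Every bag has size at most 3, so the width is 3 − 1 = 2 and tw(G) ≤ 2. On the other hand G contains the 3-clique {0, 2, 3}. A clique must lie in a single bag of any decomposition, so no decomposition can have width below 2. Hence tw(G) = 2 exactly.

Treewidth 2.
One optimal decomposition is:
Bags: B1 = {0, 2, 5}  B2 = {0, 2, 3}  B3 = {0, 3, 6}  B4 = {1, 3, 6}  B5 = {0, 3, 4}
Tree: B1–B2, B2–B3, B3–B4, B2–B5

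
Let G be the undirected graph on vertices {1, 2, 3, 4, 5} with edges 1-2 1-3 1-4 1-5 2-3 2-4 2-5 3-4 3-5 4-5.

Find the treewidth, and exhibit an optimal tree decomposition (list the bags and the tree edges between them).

With just one bag of size 5, the width is 5 − 1 = 4, so tw(G) ≤ 4. On the other hand G contains the 5-clique {1, 2, 3, 4, 5}. A clique must lie in a single bag of any decomposition, so no decomposition can have width below 4. The upper and lower bounds meet at 4, so that is the treewidth.

Treewidth 4.
One such decomposition:
Bags: B1 = {1, 2, 3, 4, 5}
Tree: (single bag)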